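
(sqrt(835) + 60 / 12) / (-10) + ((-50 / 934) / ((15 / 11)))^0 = 1 / 2-sqrt(835) / 10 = -2.39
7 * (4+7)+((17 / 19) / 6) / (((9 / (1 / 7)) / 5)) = 553099 / 7182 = 77.01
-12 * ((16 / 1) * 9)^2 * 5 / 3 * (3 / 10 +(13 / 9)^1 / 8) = -199296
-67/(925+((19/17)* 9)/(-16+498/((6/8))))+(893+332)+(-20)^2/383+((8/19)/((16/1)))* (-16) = 10097507110343/8239157663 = 1225.55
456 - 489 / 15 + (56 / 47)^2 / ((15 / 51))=945953 / 2209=428.23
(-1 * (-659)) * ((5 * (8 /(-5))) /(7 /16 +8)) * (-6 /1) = 168704 /45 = 3748.98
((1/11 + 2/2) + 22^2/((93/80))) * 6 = 854072/341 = 2504.61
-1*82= -82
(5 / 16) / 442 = 5 / 7072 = 0.00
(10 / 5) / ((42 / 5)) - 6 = -121 / 21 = -5.76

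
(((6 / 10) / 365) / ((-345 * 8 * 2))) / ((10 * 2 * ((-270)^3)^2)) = -1 / 26019160041240000000000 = -0.00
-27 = -27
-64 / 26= -32 / 13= -2.46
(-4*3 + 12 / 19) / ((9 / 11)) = -264 / 19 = -13.89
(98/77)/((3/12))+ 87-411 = -3508/11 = -318.91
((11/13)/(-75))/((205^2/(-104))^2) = -9152/132457546875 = -0.00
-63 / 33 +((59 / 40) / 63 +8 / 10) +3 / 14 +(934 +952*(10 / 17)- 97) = 7740137 / 5544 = 1396.13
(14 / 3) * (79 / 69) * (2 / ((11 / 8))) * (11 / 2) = 42.74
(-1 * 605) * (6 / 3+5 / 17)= -23595 / 17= -1387.94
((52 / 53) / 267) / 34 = 26 / 240567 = 0.00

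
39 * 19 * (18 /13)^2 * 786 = 14515848 /13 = 1116603.69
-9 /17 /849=-3 /4811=-0.00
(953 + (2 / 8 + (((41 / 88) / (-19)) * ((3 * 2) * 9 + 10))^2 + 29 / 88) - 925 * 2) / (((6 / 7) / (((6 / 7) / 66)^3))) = -312391663 / 136743894672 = -0.00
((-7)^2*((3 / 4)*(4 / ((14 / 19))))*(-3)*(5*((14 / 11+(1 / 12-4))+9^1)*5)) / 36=-2641.74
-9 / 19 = -0.47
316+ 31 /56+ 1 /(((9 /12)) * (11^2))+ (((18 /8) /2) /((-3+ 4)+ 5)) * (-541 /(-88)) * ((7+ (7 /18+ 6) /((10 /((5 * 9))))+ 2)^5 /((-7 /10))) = -21022584725945045 /166526976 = -126241316.76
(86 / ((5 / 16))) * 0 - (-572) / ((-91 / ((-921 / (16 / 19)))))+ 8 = 192713 / 28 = 6882.61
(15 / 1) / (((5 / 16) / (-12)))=-576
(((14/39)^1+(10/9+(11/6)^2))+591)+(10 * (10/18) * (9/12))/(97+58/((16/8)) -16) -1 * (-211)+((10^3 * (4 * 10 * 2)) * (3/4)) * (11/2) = 851496881/2574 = 330806.87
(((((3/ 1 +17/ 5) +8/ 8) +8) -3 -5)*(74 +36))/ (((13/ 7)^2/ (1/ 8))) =19943/ 676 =29.50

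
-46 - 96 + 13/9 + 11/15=-6292/45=-139.82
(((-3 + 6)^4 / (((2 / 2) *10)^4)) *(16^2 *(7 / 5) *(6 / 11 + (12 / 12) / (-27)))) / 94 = 25368 / 1615625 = 0.02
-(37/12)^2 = -9.51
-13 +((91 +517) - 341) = 254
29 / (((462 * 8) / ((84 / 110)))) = 29 / 4840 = 0.01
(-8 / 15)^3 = -512 / 3375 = -0.15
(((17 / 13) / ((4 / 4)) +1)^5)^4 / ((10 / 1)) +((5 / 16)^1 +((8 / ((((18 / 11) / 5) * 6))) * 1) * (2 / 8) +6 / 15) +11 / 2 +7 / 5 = 75314897371139655102743937567043 / 41050721753742526787810160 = 1834679.01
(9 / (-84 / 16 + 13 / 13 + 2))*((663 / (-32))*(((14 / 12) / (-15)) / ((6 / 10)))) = -10.74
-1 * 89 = -89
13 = 13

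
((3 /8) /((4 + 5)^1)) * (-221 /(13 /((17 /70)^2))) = -4913 /117600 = -0.04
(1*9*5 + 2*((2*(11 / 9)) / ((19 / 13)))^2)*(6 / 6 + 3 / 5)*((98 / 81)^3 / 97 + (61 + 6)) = 2152052131558184 / 396675534015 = 5425.22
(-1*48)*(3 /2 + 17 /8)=-174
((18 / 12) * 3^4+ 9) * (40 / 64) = 1305 / 16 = 81.56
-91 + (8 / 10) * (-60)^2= 2789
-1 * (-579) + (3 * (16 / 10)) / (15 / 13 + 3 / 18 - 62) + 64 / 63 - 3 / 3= 863133934 / 1490895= 578.94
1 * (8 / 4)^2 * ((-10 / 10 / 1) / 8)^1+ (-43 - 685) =-1457 / 2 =-728.50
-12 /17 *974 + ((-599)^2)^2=2188548667529 /17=128738156913.47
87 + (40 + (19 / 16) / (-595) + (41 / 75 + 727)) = 854.54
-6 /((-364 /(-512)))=-768 /91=-8.44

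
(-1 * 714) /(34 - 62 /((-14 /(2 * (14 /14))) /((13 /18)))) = -44982 /2545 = -17.67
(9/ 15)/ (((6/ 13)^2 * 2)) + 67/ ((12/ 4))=2849/ 120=23.74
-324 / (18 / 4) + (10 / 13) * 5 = -886 / 13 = -68.15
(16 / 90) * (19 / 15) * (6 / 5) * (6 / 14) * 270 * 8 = 43776 / 175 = 250.15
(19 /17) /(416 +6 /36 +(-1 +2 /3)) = 114 /42415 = 0.00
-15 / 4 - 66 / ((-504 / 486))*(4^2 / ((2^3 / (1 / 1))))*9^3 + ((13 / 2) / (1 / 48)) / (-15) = 12987343 / 140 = 92766.74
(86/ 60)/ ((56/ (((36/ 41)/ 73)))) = 0.00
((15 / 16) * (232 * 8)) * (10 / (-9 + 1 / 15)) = -130500 / 67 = -1947.76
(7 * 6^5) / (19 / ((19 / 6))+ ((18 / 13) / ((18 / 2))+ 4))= 58968 / 11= 5360.73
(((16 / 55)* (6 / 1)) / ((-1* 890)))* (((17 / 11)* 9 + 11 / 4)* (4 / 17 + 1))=-184716 / 4576825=-0.04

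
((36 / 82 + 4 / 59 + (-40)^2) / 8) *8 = 3871626 / 2419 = 1600.51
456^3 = 94818816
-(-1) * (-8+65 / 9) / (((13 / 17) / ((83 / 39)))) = -9877 / 4563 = -2.16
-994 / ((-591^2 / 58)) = 57652 / 349281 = 0.17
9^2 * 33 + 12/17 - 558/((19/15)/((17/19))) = 13989603/6137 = 2279.55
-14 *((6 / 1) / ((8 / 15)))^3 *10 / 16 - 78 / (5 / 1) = -15966843 / 1280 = -12474.10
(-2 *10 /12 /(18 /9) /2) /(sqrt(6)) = -0.17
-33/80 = -0.41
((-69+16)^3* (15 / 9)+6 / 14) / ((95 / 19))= -5210686 / 105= -49625.58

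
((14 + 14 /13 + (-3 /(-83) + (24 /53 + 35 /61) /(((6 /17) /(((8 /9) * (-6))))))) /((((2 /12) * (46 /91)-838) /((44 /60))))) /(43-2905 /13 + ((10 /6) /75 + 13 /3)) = -0.00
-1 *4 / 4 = -1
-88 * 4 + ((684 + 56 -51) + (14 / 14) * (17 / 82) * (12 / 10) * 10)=13919 / 41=339.49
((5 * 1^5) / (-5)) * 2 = -2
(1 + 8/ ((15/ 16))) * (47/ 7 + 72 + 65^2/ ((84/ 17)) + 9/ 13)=8908.58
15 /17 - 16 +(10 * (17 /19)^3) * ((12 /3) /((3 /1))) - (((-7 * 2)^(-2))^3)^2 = -110408502961358169713 /19832040794089918464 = -5.57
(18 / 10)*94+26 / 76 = 32213 / 190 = 169.54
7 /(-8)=-7 /8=-0.88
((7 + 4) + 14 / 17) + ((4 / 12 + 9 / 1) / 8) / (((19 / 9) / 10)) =5604 / 323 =17.35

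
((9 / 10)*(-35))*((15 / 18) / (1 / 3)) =-315 / 4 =-78.75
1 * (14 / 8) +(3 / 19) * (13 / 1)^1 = 289 / 76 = 3.80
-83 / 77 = -1.08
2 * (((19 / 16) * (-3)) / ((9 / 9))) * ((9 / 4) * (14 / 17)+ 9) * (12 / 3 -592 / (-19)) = -184869 / 68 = -2718.66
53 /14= 3.79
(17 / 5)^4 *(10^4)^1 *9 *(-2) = -24054048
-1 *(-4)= 4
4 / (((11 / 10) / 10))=400 / 11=36.36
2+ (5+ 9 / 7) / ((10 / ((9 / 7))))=688 / 245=2.81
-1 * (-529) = 529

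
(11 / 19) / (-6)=-0.10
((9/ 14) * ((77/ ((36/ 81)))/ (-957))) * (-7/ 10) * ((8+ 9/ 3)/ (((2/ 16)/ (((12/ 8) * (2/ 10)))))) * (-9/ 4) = -56133/ 11600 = -4.84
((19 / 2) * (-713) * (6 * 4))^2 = 26427054096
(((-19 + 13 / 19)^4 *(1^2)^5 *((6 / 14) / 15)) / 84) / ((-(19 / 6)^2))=-43998536448 / 11526240845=-3.82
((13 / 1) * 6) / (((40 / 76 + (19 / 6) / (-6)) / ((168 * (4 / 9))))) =-3983616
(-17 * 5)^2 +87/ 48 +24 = 116013/ 16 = 7250.81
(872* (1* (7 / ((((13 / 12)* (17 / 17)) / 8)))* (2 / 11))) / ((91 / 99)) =1506816 / 169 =8916.07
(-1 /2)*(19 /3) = -3.17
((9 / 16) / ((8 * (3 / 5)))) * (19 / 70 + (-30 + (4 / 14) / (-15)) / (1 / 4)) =-25159 / 1792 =-14.04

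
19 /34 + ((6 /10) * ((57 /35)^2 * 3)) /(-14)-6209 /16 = -4523044651 /11662000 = -387.84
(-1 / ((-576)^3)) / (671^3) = 1 / 57734447056551936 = 0.00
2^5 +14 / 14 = 33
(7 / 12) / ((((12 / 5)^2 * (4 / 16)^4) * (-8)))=-175 / 54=-3.24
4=4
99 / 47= 2.11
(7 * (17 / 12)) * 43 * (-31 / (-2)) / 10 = 158627 / 240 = 660.95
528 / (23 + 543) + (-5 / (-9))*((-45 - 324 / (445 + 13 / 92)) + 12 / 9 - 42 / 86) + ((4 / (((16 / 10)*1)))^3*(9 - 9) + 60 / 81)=-104332077116 / 4485213513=-23.26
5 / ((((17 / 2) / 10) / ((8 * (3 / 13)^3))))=21600 / 37349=0.58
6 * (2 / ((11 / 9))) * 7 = 756 / 11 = 68.73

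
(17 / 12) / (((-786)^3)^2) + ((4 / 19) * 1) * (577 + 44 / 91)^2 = 31256365951473622594664815691 / 445197695778549197422848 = 70207.83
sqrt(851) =29.17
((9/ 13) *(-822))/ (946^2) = -3699/ 5816954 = -0.00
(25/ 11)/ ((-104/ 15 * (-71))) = 375/ 81224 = 0.00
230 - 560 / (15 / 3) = 118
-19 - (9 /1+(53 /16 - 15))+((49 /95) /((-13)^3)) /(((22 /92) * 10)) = -2996121857 /183669200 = -16.31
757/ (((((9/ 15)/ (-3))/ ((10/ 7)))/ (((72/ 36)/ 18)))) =-37850/ 63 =-600.79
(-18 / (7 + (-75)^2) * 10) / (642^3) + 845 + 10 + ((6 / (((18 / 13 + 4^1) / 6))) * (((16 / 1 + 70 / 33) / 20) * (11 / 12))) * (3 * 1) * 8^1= 7159426956075157 / 7244414284800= 988.27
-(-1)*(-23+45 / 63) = -156 / 7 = -22.29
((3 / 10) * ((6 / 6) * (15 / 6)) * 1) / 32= 0.02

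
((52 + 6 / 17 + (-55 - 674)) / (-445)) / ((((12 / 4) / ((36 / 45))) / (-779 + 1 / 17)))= -203096968 / 643025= -315.85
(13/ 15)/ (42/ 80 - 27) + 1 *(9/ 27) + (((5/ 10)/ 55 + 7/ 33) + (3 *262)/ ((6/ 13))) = 595329767/ 349470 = 1703.52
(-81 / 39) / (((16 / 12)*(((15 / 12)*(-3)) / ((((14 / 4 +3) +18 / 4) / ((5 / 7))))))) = 6.40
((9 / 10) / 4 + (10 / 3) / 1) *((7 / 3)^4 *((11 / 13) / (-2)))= -11277497 / 252720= -44.62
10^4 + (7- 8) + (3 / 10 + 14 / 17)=1700021 / 170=10000.12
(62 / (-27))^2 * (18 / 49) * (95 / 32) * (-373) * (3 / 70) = -6810607 / 74088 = -91.93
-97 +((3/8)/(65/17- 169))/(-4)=-2905327/29952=-97.00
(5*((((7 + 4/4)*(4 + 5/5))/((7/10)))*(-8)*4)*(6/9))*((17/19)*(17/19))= -36992000/7581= -4879.57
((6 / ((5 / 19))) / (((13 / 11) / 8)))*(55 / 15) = 36784 / 65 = 565.91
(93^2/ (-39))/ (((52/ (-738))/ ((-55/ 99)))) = -591015/ 338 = -1748.57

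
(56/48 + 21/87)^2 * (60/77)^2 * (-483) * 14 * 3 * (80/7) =-28400400000/101761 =-279089.24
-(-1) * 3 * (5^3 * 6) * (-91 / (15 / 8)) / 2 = -54600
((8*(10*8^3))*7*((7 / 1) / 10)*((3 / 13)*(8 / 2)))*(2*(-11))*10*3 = -1589575680 / 13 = -122275052.31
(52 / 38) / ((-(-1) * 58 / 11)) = 143 / 551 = 0.26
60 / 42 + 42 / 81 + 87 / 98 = 7501 / 2646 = 2.83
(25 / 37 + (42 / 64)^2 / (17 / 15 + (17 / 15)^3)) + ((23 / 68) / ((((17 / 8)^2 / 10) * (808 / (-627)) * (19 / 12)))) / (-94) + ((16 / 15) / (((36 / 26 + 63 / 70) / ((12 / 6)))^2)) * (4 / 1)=494666015918643048355 / 120189062862367893504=4.12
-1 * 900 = -900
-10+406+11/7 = 2783/7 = 397.57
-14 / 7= -2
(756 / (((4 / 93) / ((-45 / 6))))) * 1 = -263655 / 2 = -131827.50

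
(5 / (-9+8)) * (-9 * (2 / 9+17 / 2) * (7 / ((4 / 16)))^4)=241252480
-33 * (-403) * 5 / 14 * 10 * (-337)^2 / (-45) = -2517256885 / 21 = -119869375.48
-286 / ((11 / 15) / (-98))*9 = 343980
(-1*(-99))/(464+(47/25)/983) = 270325/1266983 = 0.21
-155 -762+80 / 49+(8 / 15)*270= -771.37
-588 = -588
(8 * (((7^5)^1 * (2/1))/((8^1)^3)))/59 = 16807/1888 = 8.90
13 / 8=1.62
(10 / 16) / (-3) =-5 / 24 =-0.21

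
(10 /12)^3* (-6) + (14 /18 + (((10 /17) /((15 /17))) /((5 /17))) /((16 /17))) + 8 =2777 /360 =7.71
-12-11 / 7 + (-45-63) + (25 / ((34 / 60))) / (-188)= -1362523 / 11186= -121.81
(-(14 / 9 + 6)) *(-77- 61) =1042.67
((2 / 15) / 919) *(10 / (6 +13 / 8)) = 32 / 168177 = 0.00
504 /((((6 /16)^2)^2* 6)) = 114688 /27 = 4247.70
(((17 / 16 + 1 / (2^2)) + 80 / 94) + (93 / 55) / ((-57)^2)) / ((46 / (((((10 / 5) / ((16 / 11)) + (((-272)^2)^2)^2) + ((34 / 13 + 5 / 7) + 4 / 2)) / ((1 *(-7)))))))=-2114295894695989282919635854463 / 10500167758080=-201358296687118569.67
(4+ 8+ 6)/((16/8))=9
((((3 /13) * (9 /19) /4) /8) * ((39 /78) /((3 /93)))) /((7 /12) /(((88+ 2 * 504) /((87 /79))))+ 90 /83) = 751884633 /15406421966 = 0.05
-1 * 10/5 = -2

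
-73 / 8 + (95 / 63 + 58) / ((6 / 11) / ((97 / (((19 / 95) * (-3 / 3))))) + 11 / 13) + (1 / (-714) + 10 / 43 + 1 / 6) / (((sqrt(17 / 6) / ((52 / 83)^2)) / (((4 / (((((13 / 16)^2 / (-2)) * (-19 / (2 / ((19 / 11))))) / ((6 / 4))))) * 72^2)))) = 1810561567 / 29537928 + 11411310772224 * sqrt(102) / 216335466781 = 594.03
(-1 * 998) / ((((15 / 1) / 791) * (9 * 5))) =-789418 / 675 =-1169.51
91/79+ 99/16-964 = -1209219/1264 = -956.66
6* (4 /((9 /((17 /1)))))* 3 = 136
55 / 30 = 11 / 6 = 1.83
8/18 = 4/9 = 0.44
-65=-65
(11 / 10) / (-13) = -11 / 130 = -0.08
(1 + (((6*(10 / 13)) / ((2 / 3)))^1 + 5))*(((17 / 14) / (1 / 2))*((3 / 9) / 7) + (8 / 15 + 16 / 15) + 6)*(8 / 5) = 362944 / 2275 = 159.54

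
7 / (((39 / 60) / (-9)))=-1260 / 13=-96.92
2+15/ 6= 9/ 2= 4.50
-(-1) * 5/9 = 5/9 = 0.56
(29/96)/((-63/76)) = -551/1512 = -0.36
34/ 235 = 0.14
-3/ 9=-1/ 3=-0.33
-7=-7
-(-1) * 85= 85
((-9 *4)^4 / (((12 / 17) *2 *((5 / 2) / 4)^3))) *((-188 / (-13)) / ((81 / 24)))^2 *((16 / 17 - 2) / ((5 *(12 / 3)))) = -500321746944 / 105625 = -4736773.94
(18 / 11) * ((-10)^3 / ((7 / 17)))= -306000 / 77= -3974.03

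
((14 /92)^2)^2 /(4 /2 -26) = -2401 /107458944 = -0.00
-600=-600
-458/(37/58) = -26564/37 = -717.95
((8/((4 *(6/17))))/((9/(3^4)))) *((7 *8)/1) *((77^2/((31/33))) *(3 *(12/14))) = 1436905008/31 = 46351774.45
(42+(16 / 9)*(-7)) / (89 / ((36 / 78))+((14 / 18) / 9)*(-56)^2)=4788 / 75143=0.06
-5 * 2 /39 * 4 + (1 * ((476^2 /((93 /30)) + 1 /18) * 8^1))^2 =345968705248718488 /1011933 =341888944474.31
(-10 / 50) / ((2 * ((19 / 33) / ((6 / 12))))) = -33 / 380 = -0.09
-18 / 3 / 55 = -6 / 55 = -0.11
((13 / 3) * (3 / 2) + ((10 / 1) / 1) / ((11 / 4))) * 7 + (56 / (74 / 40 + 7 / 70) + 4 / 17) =1457255 / 14586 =99.91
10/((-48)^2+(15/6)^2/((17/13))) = 680/156997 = 0.00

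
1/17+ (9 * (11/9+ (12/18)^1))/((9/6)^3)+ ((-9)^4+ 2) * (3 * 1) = 9039590/459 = 19694.10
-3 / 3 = -1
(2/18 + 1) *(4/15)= 8/27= 0.30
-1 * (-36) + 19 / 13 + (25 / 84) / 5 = 37.52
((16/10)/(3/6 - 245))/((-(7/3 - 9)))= -4/4075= -0.00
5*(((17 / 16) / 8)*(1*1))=85 / 128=0.66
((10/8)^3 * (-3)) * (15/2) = -5625/128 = -43.95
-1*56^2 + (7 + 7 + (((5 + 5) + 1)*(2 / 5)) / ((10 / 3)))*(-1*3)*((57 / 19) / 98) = -7686647 / 2450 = -3137.41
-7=-7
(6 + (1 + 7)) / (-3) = -14 / 3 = -4.67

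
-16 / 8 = -2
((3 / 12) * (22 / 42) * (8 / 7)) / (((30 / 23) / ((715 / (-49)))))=-36179 / 21609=-1.67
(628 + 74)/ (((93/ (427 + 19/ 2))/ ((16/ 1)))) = 1634256/ 31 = 52717.94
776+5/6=4661/6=776.83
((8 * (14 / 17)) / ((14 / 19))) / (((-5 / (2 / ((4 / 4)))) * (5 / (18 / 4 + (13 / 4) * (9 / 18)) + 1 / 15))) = -44688 / 11033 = -4.05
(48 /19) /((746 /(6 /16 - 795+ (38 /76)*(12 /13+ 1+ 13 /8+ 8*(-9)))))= -517203 /184262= -2.81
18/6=3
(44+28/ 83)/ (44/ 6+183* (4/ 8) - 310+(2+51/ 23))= -507840/ 2370397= -0.21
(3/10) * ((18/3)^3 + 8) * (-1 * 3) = -1008/5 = -201.60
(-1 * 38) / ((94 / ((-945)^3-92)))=341154587.72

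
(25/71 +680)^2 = 2333373025/5041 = 462879.00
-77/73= -1.05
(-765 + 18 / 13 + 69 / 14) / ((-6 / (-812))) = -1334783 / 13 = -102675.62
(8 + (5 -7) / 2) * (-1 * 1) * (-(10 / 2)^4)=4375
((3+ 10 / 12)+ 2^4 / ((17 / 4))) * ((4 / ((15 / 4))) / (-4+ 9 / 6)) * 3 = -9.73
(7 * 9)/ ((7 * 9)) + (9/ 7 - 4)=-12/ 7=-1.71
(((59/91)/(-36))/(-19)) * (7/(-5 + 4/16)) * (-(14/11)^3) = 161896/56217447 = 0.00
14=14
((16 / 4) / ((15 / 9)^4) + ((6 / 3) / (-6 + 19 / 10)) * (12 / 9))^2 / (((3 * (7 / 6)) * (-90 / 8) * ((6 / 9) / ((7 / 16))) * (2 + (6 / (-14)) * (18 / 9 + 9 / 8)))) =-1441746656 / 3279919921875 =-0.00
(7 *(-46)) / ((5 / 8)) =-2576 / 5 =-515.20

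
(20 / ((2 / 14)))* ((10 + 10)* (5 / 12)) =3500 / 3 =1166.67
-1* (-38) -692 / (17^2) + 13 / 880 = 9058957 / 254320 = 35.62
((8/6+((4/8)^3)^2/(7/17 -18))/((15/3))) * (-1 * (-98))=3748157/143520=26.12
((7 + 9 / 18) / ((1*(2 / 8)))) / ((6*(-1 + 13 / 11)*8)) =55 / 16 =3.44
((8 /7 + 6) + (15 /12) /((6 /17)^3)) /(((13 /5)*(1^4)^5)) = 1075775 /78624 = 13.68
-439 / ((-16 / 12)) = 1317 / 4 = 329.25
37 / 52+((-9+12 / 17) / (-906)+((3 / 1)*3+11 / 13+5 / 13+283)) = 39237817 / 133484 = 293.95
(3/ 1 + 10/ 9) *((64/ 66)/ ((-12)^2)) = 74/ 2673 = 0.03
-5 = -5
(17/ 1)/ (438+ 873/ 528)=2992/ 77379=0.04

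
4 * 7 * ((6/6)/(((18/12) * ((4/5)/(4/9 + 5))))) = 3430/27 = 127.04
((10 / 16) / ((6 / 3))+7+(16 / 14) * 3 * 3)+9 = 2979 / 112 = 26.60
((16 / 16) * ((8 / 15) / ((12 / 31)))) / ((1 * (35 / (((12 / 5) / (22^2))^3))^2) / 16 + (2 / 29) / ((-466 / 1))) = 0.00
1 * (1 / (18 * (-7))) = -0.01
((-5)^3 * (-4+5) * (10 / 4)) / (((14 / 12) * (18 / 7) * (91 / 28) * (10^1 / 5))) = -625 / 39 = -16.03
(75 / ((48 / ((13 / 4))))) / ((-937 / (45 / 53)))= -14625 / 3178304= -0.00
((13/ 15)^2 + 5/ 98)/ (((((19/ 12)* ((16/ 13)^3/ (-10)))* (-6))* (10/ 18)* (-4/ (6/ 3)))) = -38858339/ 95334400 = -0.41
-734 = -734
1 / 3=0.33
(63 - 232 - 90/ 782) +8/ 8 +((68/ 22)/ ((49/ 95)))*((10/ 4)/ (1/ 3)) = -25958112/ 210749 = -123.17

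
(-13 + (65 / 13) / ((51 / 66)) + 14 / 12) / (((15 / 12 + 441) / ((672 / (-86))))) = 122528 / 1293139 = 0.09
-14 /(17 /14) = -196 /17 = -11.53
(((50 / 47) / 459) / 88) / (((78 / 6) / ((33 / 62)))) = 25 / 23183784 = 0.00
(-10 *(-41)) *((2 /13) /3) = 820 /39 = 21.03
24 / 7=3.43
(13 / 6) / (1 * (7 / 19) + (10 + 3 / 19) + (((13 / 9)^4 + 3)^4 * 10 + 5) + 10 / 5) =0.00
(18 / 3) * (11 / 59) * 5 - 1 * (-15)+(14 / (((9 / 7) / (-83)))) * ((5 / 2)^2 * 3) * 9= -17994045 / 118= -152491.91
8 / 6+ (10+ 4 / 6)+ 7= 19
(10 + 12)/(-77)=-2/7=-0.29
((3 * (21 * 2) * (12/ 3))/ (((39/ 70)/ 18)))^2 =265138594.08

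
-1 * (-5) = 5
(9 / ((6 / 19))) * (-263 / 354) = -4997 / 236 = -21.17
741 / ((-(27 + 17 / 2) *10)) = -741 / 355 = -2.09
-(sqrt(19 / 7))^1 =-sqrt(133) / 7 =-1.65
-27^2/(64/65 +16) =-15795/368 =-42.92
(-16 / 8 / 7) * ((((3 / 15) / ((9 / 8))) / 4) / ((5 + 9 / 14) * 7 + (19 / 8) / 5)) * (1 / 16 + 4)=-10 / 7749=-0.00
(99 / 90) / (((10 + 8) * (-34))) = -0.00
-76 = -76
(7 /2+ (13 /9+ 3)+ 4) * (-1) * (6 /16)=-215 /48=-4.48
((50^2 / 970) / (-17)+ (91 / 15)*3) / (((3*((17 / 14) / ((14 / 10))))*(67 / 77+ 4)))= 374304238 / 262809375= 1.42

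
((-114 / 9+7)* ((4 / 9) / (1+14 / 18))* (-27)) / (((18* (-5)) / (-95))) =323 / 8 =40.38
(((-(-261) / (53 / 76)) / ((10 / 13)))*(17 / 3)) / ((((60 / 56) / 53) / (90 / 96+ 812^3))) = 7301800848389411 / 100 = 73018008483894.11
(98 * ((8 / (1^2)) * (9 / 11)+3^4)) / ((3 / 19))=597702 / 11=54336.55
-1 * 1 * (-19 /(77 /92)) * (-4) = -6992 /77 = -90.81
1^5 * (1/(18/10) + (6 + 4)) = 95/9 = 10.56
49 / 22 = 2.23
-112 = -112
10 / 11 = 0.91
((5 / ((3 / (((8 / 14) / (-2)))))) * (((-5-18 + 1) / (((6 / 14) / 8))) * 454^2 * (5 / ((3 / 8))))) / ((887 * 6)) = 7255283200 / 71847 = 100982.41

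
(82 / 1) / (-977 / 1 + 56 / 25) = -2050 / 24369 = -0.08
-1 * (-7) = 7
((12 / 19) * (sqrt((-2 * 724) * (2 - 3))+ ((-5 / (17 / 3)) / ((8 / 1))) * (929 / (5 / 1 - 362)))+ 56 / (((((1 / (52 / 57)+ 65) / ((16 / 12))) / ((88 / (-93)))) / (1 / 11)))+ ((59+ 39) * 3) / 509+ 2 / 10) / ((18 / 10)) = 23094475375609 / 48242018020266+ 40 * sqrt(362) / 57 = 13.83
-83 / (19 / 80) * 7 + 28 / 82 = -1905414 / 779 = -2445.97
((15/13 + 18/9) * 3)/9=41/39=1.05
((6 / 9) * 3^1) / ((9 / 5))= 10 / 9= 1.11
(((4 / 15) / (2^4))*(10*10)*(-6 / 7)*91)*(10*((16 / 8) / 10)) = -260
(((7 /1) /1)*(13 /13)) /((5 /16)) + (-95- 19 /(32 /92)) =-5089 /40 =-127.22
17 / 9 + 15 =152 / 9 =16.89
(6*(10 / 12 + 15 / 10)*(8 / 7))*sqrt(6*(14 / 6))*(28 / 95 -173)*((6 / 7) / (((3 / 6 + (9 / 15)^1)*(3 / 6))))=-6300288*sqrt(14) / 1463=-16113.14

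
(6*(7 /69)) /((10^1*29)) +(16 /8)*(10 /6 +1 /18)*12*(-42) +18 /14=-40496856 /23345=-1734.71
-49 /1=-49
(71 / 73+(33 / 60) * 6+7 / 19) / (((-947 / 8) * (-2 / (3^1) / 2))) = 772452 / 6567445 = 0.12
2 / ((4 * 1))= 1 / 2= 0.50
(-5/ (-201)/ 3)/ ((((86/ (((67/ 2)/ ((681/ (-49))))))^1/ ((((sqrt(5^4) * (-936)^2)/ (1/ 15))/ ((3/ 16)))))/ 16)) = -63598080000/ 9761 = -6515529.15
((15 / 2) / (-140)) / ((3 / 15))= -15 / 56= -0.27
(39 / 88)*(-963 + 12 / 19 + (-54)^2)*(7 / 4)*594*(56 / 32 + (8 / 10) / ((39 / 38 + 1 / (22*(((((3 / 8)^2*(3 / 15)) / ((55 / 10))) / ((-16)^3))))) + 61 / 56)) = 3338501661291272931 / 2119678066880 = 1575004.11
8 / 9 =0.89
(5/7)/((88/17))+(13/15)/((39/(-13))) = -4183/27720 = -0.15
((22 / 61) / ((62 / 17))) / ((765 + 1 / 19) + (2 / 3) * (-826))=10659 / 23108020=0.00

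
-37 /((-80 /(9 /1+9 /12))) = 1443 /320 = 4.51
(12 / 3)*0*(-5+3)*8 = 0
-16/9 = -1.78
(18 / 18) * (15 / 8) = 15 / 8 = 1.88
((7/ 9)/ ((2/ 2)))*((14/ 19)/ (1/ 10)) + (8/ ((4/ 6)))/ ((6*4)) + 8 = 4867/ 342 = 14.23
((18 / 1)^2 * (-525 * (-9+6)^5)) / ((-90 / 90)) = -41334300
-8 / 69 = -0.12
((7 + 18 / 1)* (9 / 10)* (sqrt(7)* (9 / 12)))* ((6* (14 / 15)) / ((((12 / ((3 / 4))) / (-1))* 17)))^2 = 1323* sqrt(7) / 184960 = 0.02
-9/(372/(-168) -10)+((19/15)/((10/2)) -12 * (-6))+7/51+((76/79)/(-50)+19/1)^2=546037266187/1259901875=433.40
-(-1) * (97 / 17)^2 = 9409 / 289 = 32.56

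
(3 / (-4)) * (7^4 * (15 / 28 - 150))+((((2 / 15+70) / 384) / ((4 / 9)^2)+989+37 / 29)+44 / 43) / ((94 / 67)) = 80977581019683 / 300078080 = 269855.04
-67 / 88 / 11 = -67 / 968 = -0.07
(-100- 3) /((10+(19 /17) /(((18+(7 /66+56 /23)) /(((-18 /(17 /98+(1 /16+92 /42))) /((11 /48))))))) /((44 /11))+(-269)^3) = 623180784434 /117769714681220315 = 0.00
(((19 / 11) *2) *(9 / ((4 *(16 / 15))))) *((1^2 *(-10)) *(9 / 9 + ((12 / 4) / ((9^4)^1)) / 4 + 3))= -16621675 / 57024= -291.49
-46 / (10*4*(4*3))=-23 / 240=-0.10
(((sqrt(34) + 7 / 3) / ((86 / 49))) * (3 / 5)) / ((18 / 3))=343 / 2580 + 49 * sqrt(34) / 860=0.47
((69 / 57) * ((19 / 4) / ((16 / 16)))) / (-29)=-23 / 116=-0.20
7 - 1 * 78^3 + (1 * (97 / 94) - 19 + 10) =-44607979 / 94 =-474552.97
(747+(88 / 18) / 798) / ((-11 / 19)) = -2682499 / 2079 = -1290.28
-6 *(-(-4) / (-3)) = 8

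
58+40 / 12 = 184 / 3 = 61.33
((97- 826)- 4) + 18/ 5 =-3647/ 5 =-729.40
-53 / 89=-0.60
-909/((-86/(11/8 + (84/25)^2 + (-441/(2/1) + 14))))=-20487951/10000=-2048.80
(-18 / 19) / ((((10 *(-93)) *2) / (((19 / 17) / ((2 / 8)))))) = 6 / 2635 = 0.00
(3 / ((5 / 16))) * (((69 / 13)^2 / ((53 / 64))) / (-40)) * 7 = -12797568 / 223925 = -57.15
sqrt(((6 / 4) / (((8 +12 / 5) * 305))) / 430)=sqrt(511485) / 681980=0.00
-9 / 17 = -0.53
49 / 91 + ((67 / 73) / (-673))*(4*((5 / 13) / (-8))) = 0.54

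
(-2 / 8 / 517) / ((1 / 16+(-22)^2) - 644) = 4 / 1323003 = 0.00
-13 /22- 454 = -10001 /22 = -454.59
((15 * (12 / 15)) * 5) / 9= 20 / 3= 6.67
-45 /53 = -0.85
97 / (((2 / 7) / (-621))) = -421659 / 2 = -210829.50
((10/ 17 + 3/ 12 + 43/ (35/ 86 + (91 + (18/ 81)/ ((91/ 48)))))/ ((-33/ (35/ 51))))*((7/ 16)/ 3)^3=-152968956119/ 1813103046475776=-0.00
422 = 422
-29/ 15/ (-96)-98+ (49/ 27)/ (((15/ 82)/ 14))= 106049/ 2592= 40.91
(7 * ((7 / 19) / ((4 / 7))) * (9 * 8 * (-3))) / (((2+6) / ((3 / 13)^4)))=-750141 / 2170636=-0.35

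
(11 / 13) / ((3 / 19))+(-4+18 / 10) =616 / 195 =3.16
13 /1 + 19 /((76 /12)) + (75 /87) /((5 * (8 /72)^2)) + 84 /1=113.97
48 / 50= 24 / 25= 0.96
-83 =-83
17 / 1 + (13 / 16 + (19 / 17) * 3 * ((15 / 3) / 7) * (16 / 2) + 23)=114187 / 1904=59.97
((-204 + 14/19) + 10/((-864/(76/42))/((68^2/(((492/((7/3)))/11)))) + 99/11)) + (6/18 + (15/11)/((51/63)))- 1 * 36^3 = -70595805684148/1506660309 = -46855.82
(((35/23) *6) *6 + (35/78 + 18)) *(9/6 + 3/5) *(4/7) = 131377/1495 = 87.88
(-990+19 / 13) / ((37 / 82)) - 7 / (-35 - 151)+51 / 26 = -97912297 / 44733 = -2188.82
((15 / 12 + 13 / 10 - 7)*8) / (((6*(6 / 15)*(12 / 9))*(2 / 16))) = -89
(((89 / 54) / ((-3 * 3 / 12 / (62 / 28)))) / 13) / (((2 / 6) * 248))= -89 / 19656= -0.00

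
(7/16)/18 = 7/288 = 0.02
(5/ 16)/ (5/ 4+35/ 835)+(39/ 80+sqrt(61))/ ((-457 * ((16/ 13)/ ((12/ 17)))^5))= 11093238921753457/ 45873465105367040 - 90224199 * sqrt(61)/ 664447640576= 0.24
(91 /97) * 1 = 91 /97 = 0.94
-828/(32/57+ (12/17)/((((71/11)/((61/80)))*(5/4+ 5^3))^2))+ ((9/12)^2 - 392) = -2088347665517314493/1118970956019376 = -1866.31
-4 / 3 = -1.33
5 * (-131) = -655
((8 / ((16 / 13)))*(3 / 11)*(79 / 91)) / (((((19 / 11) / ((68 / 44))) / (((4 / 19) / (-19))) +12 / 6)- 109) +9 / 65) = -523770 / 70698551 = -0.01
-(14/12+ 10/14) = -79/42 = -1.88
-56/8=-7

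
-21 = -21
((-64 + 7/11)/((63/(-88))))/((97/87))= 161704/2037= 79.38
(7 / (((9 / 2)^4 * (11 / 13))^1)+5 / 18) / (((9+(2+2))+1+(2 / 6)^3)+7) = 43007 / 3036528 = 0.01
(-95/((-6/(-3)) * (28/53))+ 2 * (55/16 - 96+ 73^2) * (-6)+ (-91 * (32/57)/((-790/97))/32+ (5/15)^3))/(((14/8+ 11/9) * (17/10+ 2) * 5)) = -714067087151/623958195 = -1144.41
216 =216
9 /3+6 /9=11 /3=3.67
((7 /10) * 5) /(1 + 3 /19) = 133 /44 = 3.02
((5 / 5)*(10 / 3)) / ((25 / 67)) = 134 / 15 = 8.93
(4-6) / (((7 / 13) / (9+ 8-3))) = -52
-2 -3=-5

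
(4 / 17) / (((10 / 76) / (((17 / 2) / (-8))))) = -19 / 10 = -1.90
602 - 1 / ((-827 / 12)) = 497866 / 827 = 602.01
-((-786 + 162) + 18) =606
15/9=5/3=1.67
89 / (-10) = -89 / 10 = -8.90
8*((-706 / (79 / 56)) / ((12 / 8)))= -632576 / 237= -2669.10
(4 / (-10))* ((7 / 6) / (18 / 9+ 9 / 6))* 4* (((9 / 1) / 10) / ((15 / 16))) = -64 / 125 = -0.51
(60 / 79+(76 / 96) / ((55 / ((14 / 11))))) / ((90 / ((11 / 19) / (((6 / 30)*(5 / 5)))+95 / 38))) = 18290387 / 392301360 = 0.05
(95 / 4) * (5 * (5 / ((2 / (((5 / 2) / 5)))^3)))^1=9.28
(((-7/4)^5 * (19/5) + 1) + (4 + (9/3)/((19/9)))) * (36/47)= -48984183/1143040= -42.85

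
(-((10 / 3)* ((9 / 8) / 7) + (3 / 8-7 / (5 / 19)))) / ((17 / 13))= 93509 / 4760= 19.64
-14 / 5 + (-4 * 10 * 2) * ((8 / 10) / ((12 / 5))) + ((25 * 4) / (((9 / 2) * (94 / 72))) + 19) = 4621 / 705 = 6.55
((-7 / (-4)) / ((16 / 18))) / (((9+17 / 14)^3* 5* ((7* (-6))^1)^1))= -1029 / 116968280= -0.00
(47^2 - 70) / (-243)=-713 / 81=-8.80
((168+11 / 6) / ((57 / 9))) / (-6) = -1019 / 228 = -4.47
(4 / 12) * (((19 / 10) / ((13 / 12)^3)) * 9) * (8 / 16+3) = 172368 / 10985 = 15.69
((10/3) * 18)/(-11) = -60/11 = -5.45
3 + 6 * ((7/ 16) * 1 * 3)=87/ 8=10.88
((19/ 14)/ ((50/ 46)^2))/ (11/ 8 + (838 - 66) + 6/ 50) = 40204/ 27072325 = 0.00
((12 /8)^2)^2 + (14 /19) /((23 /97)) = 57125 /6992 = 8.17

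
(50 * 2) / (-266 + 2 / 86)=-4300 / 11437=-0.38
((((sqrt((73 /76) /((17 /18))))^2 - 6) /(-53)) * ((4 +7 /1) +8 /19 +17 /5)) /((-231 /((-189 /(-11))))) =-1854144 /17889355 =-0.10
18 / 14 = 9 / 7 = 1.29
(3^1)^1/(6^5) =1/2592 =0.00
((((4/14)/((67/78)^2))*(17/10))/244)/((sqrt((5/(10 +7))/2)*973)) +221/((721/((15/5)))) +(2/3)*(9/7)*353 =25857*sqrt(170)/46626232975 +218817/721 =303.49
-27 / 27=-1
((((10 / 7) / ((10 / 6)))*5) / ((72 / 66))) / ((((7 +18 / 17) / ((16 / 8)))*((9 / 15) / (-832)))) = -3889600 / 2877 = -1351.96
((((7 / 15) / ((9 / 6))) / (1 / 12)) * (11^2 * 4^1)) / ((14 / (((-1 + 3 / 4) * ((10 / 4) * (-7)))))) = 1694 / 3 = 564.67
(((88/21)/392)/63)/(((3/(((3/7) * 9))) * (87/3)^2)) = 0.00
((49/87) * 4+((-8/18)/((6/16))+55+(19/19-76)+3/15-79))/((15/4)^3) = -1.85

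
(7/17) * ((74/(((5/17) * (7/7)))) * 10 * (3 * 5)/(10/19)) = 29526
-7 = -7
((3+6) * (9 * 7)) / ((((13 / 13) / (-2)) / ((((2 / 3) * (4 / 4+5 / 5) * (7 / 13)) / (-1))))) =10584 / 13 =814.15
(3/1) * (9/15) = 9/5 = 1.80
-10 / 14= -5 / 7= -0.71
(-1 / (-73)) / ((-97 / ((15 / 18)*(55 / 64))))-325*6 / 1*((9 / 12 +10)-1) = -51696965075 / 2719104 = -19012.50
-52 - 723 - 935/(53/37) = -1427.74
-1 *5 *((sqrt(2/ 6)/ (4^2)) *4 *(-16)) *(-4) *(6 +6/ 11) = -1920 *sqrt(3)/ 11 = -302.32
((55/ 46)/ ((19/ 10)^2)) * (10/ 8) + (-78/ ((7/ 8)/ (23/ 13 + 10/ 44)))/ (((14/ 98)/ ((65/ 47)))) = -14788406185/ 8585302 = -1722.53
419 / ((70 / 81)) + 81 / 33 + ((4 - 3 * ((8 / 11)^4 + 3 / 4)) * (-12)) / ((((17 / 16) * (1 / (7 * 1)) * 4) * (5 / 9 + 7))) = 143625743271 / 296187430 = 484.92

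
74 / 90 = 37 / 45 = 0.82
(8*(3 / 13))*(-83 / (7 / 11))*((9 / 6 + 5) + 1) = -164340 / 91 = -1805.93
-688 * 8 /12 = -1376 /3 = -458.67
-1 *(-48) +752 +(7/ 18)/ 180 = 2592007/ 3240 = 800.00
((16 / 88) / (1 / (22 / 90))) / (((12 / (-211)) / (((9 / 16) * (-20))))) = 211 / 24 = 8.79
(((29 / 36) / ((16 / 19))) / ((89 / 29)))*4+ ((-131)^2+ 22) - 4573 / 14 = 1512329365 / 89712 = 16857.60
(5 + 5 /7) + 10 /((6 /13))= 575 /21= 27.38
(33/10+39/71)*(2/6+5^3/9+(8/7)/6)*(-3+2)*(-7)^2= -2895158/1065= -2718.46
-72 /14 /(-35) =36 /245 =0.15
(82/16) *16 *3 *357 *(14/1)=1229508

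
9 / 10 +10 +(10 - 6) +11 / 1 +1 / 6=391 / 15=26.07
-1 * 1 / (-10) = 1 / 10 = 0.10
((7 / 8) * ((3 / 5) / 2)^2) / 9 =7 / 800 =0.01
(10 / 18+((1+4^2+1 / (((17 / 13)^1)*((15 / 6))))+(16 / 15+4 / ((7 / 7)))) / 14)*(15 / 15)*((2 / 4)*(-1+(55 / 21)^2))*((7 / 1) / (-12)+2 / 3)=12521 / 23814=0.53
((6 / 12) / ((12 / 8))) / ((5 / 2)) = 2 / 15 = 0.13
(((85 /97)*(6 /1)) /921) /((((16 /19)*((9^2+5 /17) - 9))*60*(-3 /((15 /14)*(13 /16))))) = -356915 /787011800064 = -0.00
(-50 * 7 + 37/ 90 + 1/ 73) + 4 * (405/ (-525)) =-3243775/ 9198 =-352.66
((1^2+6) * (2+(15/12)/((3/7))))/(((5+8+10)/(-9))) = -1239/92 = -13.47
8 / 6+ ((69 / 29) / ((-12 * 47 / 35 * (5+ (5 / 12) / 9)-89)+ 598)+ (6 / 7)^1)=36034583 / 16408896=2.20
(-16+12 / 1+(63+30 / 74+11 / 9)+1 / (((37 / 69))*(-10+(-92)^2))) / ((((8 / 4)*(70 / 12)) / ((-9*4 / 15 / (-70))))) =56892809 / 319314625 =0.18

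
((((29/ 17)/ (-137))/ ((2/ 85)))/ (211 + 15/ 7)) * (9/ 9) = -1015/ 408808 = -0.00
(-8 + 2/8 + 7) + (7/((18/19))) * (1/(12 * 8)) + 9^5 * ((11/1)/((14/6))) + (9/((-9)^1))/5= 16835998079/60480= 278372.98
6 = 6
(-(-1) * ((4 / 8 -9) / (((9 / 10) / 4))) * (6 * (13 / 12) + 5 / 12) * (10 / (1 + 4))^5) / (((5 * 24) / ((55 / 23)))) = -310420 / 1863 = -166.62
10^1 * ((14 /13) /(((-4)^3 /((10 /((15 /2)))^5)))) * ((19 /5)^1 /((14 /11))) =-6688 /3159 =-2.12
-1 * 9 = -9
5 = 5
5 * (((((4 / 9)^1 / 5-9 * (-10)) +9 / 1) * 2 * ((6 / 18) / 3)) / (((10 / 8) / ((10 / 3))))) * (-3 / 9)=-71344 / 729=-97.87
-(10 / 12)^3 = -125 / 216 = -0.58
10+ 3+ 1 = 14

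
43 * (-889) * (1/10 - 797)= 304630963/10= 30463096.30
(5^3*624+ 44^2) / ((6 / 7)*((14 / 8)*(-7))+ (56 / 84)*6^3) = 159872 / 267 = 598.77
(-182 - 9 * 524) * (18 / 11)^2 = -13115.31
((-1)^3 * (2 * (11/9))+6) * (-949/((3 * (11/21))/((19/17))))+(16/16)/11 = -4038791/1683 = -2399.76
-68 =-68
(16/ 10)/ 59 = 8/ 295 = 0.03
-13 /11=-1.18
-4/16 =-0.25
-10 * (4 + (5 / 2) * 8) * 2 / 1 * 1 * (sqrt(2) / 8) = -60 * sqrt(2) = -84.85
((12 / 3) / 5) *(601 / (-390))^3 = -217081801 / 74148750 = -2.93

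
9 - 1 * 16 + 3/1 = -4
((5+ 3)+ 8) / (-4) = -4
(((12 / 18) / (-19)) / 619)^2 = 4 / 1244890089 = 0.00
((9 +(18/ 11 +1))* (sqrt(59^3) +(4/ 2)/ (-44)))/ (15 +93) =-16/ 3267 +1888* sqrt(59)/ 297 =48.82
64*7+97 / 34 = 15329 / 34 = 450.85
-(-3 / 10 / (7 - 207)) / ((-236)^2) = -3 / 111392000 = -0.00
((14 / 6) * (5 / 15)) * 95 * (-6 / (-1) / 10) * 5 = 665 / 3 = 221.67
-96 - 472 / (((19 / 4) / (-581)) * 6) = 542992 / 57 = 9526.18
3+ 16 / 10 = 23 / 5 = 4.60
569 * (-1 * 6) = -3414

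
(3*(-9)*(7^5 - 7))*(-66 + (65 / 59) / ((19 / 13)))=33176757600 / 1121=29595680.29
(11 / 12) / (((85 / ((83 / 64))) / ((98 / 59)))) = 44737 / 1925760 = 0.02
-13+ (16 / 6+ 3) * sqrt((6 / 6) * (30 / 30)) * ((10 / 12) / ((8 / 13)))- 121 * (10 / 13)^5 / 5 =-633261731 / 53466192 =-11.84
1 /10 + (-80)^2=6400.10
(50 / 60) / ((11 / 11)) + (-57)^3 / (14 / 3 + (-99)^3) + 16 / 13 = 511987325 / 227048874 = 2.25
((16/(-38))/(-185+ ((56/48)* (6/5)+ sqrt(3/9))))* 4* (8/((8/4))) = 3200* sqrt(3)/48034793+ 1762560/48034793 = 0.04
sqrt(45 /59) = 3 * sqrt(295) /59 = 0.87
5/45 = 1/9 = 0.11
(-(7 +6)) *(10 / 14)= -65 / 7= -9.29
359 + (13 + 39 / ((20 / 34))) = 438.30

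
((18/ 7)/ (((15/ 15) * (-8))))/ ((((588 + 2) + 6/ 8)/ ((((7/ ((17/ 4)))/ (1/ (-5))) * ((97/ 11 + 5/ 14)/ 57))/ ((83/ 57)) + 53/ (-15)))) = 3103689/ 1283664305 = 0.00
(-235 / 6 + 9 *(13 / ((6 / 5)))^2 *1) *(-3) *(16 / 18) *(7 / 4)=-85435 / 18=-4746.39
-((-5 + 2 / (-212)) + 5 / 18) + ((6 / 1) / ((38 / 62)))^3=3084907075 / 3271743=942.89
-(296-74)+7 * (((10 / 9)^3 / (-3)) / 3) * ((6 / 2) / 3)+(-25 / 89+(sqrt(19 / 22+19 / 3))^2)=-2776768361 / 12846438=-216.15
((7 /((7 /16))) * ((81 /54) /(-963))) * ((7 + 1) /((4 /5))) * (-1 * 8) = 1.99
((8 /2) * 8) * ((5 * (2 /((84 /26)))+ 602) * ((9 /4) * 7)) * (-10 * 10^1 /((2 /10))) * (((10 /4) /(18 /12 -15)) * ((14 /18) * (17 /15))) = 6048532000 /243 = 24891078.19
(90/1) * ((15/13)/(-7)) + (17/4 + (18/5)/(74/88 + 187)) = -52978979/5014100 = -10.57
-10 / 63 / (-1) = 10 / 63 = 0.16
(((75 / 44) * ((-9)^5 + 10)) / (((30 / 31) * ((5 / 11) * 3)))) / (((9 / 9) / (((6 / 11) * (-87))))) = 159228183 / 44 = 3618822.34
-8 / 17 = -0.47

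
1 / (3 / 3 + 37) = 1 / 38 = 0.03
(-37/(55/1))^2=1369/3025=0.45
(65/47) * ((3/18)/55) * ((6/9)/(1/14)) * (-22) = -364/423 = -0.86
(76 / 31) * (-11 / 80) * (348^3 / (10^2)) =-550508508 / 3875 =-142066.71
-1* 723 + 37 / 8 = -5747 / 8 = -718.38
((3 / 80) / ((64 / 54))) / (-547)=-0.00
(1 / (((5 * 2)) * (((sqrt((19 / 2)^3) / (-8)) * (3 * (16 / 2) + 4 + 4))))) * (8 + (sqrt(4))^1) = -sqrt(38) / 722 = -0.01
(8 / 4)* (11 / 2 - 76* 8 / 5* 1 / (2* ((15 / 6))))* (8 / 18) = -3764 / 225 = -16.73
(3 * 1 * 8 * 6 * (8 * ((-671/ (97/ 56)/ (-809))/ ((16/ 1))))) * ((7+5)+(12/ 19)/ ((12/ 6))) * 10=6330804480/ 1490987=4246.05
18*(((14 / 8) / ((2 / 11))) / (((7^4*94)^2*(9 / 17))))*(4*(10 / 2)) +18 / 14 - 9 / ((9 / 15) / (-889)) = 97045829936591 / 7276825948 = 13336.29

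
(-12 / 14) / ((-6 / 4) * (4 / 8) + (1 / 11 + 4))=-88 / 343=-0.26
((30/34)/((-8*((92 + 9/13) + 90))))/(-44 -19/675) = 1053/76793896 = 0.00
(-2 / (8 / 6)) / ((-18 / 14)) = 7 / 6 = 1.17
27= 27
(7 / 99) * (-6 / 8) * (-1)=7 / 132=0.05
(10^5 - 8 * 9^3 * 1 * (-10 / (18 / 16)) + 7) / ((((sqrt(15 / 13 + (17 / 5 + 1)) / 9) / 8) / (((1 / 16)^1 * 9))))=12299607 * sqrt(65) / 38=2609542.15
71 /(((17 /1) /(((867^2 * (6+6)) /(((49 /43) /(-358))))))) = -579936376296 /49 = -11835436250.94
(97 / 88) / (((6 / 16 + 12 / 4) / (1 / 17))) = 97 / 5049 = 0.02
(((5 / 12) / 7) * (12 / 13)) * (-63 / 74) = -45 / 962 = -0.05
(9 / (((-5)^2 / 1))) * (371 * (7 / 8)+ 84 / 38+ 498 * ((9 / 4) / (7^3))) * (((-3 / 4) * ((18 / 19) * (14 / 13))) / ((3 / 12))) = -4182081759 / 11497850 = -363.73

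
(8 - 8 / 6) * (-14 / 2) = -140 / 3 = -46.67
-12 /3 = -4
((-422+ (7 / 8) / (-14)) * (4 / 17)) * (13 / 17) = -87789 / 1156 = -75.94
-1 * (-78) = 78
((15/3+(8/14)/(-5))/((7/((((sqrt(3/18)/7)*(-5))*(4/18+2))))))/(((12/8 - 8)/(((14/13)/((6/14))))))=760*sqrt(6)/10647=0.17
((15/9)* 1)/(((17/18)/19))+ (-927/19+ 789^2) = 622505.74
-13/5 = -2.60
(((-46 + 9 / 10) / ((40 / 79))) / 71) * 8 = -35629 / 3550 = -10.04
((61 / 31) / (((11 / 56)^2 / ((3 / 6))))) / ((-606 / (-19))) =908656 / 1136553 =0.80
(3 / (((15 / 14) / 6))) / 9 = 28 / 15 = 1.87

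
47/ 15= 3.13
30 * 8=240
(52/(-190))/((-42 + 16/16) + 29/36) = 936/137465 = 0.01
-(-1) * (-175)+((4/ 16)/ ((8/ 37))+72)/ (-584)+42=-2487845/ 18688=-133.13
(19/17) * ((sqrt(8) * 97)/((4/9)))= 16587 * sqrt(2)/34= 689.93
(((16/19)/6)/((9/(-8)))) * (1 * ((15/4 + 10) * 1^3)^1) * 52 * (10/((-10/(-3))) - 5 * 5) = 1006720/513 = 1962.42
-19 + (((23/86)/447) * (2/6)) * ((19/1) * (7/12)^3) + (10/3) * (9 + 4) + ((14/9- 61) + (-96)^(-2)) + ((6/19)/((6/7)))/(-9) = -1064766893873/30291065856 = -35.15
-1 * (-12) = 12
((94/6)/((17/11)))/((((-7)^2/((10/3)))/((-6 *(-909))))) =3133020/833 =3761.13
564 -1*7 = 557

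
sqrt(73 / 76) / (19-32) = -sqrt(1387) / 494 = -0.08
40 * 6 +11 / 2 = 491 / 2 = 245.50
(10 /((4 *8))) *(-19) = -95 /16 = -5.94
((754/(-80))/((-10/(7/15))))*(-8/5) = -2639/3750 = -0.70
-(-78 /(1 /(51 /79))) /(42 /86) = 57018 /553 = 103.11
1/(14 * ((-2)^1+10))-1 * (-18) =2017/112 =18.01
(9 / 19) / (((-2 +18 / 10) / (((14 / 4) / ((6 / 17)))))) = -1785 / 76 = -23.49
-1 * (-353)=353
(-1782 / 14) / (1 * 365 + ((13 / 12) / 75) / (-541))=-433827900 / 1244029409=-0.35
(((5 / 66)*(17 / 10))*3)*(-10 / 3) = -85 / 66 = -1.29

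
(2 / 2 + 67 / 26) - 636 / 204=203 / 442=0.46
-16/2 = -8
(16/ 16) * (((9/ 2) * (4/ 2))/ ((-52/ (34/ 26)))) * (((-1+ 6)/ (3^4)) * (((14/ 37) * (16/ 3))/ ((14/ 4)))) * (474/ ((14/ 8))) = -859520/ 393939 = -2.18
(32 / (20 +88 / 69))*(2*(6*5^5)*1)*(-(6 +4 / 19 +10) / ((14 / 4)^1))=-1821600000 / 6973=-261236.20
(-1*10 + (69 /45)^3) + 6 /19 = -389827 /64125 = -6.08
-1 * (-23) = 23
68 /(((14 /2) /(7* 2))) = 136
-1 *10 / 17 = -10 / 17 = -0.59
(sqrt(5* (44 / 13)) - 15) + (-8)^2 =2* sqrt(715) / 13 + 49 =53.11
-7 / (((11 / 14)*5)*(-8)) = 49 / 220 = 0.22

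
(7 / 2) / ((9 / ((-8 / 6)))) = -14 / 27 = -0.52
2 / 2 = 1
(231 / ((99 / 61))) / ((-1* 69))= -427 / 207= -2.06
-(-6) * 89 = 534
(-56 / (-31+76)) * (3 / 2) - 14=-238 / 15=-15.87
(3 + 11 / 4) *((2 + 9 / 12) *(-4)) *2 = -253 / 2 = -126.50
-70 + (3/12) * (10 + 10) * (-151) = -825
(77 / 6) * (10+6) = 616 / 3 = 205.33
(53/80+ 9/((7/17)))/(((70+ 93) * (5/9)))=113499/456400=0.25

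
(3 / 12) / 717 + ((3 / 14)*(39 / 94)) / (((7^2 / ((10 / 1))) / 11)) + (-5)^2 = 1165119611 / 46235028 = 25.20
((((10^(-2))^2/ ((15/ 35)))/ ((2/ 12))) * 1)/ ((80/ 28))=49/ 100000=0.00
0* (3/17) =0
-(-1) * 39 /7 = 5.57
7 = 7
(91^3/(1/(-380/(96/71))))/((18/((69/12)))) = -116905237085/1728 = -67653493.68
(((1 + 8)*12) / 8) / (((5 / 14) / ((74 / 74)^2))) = 189 / 5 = 37.80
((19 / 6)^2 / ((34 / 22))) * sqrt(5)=3971 * sqrt(5) / 612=14.51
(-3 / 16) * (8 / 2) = -3 / 4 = -0.75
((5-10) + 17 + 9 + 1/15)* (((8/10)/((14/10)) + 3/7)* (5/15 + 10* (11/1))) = 104596/45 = 2324.36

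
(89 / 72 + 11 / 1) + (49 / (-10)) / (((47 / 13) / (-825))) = 3825187 / 3384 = 1130.37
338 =338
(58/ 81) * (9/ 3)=2.15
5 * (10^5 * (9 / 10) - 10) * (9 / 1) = 4049550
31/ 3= 10.33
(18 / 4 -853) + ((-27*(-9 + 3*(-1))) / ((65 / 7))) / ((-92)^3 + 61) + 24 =-83457139531 / 101221510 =-824.50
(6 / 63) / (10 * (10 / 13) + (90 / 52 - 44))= -52 / 18879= -0.00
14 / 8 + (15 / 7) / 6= 59 / 28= 2.11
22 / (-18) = -11 / 9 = -1.22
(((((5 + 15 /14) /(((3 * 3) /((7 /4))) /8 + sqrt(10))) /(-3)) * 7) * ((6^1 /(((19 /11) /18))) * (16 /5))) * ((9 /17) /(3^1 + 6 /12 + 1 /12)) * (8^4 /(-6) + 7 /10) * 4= -587993624064 /7675715 + 914656748544 * sqrt(10) /7675715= 300220.24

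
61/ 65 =0.94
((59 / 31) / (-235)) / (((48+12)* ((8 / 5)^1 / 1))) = -0.00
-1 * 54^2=-2916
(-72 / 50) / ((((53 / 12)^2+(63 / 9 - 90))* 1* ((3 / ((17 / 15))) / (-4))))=-39168 / 1142875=-0.03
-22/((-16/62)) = 341/4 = 85.25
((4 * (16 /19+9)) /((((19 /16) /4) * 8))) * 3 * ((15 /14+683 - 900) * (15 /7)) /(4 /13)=-1322804340 /17689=-74781.18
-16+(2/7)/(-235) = -16.00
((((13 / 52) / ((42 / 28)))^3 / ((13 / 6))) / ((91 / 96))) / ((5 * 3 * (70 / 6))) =8 / 621075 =0.00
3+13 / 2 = 19 / 2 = 9.50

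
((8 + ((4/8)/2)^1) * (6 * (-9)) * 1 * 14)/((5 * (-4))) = 6237/20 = 311.85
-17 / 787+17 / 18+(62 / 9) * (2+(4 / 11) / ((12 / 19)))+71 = 89.67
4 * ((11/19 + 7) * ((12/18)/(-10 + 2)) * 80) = -3840/19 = -202.11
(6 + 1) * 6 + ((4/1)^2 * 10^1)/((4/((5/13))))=746/13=57.38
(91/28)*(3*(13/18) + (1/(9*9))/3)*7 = 96005/1944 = 49.39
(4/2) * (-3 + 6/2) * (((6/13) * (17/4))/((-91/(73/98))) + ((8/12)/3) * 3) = 0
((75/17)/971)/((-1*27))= -25/148563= -0.00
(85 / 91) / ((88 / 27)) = 2295 / 8008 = 0.29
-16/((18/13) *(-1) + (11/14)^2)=40768/1955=20.85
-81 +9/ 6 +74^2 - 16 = 10761/ 2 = 5380.50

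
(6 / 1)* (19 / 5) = 114 / 5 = 22.80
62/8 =7.75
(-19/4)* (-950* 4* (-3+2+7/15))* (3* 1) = -28880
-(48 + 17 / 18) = -881 / 18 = -48.94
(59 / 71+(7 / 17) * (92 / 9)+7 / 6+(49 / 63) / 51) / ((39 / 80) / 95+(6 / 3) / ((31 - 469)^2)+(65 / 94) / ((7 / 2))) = 2701842211847800 / 88024235255211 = 30.69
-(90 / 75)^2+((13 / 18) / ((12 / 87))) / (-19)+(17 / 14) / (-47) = -19594117 / 11251800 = -1.74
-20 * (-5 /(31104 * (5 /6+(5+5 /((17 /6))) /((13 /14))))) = 1105 /2790288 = 0.00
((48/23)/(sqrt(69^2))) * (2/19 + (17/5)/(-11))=-0.01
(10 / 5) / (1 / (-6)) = -12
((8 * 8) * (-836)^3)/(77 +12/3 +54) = -37393731584/135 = -276990604.33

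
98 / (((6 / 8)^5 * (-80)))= -6272 / 1215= -5.16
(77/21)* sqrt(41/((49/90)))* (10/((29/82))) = 9020* sqrt(410)/203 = 899.71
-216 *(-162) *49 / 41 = 41819.71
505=505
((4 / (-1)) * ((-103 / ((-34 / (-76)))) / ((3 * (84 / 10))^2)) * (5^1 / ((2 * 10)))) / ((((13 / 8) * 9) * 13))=195700 / 102626433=0.00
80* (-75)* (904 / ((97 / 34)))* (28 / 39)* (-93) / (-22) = -80036544000 / 13871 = -5770063.01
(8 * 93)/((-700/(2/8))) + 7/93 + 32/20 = 45881/32550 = 1.41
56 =56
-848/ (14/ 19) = -8056/ 7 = -1150.86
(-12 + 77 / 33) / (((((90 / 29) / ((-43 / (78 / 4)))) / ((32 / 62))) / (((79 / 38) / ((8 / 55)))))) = 31425647 / 620217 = 50.67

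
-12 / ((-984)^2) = -1 / 80688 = -0.00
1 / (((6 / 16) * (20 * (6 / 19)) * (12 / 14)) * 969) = 7 / 13770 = 0.00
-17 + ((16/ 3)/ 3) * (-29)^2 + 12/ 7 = 93229/ 63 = 1479.83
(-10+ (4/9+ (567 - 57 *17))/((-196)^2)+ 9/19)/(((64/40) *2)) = -156620825/52553088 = -2.98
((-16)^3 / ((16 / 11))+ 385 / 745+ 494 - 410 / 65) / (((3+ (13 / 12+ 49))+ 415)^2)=-649286064 / 61113684593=-0.01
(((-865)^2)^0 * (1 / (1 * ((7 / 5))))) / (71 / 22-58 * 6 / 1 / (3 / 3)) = -22 / 10619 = -0.00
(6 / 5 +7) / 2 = 41 / 10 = 4.10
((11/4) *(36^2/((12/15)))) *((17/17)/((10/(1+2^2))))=4455/2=2227.50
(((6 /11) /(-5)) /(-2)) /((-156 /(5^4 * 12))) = -375 /143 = -2.62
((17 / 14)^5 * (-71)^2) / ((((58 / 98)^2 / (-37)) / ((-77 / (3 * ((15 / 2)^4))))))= 2913102148759 / 255453750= 11403.64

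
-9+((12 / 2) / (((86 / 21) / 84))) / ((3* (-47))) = -19953 / 2021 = -9.87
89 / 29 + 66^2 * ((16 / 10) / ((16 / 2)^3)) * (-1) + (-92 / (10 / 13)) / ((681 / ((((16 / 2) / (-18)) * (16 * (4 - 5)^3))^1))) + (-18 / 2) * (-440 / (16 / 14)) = 49102125523 / 14219280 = 3453.21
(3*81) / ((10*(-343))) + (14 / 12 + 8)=46798 / 5145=9.10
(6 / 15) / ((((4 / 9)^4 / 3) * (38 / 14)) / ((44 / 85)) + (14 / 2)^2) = 3031182 / 371836595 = 0.01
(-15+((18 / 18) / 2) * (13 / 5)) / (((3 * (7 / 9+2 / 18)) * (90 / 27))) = -1.54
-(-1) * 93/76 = 93/76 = 1.22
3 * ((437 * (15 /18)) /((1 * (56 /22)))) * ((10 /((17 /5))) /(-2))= -600875 /952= -631.17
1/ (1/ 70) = 70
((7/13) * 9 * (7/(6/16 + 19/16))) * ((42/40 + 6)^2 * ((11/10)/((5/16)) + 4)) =1648293948/203125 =8114.68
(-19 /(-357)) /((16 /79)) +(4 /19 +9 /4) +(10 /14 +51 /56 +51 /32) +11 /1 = 3677375 /217056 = 16.94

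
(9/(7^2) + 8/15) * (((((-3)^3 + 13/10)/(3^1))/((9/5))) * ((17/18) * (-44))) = 25327093/178605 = 141.81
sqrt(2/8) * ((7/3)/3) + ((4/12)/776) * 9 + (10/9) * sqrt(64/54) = 2743/6984 + 40 * sqrt(6)/81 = 1.60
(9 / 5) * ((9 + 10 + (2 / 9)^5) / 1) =1121963 / 32805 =34.20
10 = 10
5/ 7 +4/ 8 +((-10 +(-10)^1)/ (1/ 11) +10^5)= 1396937/ 14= 99781.21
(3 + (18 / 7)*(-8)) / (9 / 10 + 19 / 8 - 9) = 4920 / 1603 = 3.07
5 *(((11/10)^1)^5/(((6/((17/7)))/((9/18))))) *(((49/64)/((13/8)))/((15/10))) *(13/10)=19165069/28800000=0.67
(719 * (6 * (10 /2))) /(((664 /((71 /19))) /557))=426514395 /6308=67614.84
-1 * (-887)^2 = -786769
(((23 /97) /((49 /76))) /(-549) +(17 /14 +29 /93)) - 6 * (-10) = 9953747123 /161782614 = 61.53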